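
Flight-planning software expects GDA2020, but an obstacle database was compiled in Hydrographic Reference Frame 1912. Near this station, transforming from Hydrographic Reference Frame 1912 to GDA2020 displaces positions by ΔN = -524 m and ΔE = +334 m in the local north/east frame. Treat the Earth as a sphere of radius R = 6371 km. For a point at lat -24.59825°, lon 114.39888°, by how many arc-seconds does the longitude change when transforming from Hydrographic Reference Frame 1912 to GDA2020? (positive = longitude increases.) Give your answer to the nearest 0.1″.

Δλ = 11.9″

At latitude -24.59825°, cos φ = 0.909249.
One radian of longitude at latitude φ spans R cos φ, so Δλ = ΔE / (R cos φ) = 334.0 / (6371000 × 0.909249) = 5.7658e-05 rad = 11.893″.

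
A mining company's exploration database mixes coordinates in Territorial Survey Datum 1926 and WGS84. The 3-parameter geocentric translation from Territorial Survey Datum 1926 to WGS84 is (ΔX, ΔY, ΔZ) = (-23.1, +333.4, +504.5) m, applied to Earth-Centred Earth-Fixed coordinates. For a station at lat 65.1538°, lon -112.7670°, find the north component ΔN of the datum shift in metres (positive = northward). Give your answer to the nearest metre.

ΔN = 483 m

The local north axis is (−sin φ cos λ, −sin φ sin λ, cos φ), giving ΔN = -8.112 + 278.968 + 211.983 = 482.84 m.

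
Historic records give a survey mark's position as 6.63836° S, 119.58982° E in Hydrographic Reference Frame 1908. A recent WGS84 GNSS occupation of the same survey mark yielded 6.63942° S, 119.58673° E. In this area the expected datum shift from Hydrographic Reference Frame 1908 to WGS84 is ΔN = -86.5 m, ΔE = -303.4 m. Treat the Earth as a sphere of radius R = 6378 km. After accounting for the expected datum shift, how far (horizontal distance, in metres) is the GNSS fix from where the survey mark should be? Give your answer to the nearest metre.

Observed coordinate differences: Δφ = -0.00106°, Δλ = -0.00309°.
Converting to metres (1° lat = 111317 m, cos φ = 0.993296): observed ΔN = -118.0 m, observed ΔE = -341.7 m.
Subtracting the expected shift leaves a residual of -118.0 − (-86.5) = -31.5 m north and -341.7 − (-303.4) = -38.3 m east.
Residual distance = √((-31.5)² + (-38.3)²) = 49.6 m.

50 m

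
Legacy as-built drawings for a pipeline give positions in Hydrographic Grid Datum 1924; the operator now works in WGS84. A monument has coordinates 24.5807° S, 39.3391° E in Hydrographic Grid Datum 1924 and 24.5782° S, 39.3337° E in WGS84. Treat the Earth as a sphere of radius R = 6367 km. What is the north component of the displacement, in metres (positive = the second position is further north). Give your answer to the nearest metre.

Δφ = -24.5782° − -24.5807° = +0.0025°; Δλ = 39.3337° − 39.3391° = -0.0054°.
1° along a meridian = πR/180 = 111125 m.
ΔN = Δφ × 111125 = 277.8 m; ΔE = Δλ × 111125 × cos(-24.5807°) = -0.0054 × 111125 × 0.909376 = -545.7 m.

ΔN = 278 m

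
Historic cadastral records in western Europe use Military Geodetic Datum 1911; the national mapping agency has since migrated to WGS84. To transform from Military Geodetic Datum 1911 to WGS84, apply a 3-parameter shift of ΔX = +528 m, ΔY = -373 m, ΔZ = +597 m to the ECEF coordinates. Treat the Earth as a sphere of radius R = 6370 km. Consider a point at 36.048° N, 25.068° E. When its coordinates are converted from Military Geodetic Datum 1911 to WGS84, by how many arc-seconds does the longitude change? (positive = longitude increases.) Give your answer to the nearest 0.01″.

sin φ = 0.588463, cos φ = 0.808524, sin λ = 0.423694, cos λ = 0.905806.
East component: ΔE = −sin λ·ΔX + cos λ·ΔY = −(0.423694)(528) + (0.905806)(-373) = -561.58 m.
1° of latitude spans πR/180 = 111177 m; at latitude φ, 1° of longitude spans that × cos φ = 89889.7 m, so Δλ = -561.58 / 89889.7 × 3600 = -22.491″.

Δλ = -22.49″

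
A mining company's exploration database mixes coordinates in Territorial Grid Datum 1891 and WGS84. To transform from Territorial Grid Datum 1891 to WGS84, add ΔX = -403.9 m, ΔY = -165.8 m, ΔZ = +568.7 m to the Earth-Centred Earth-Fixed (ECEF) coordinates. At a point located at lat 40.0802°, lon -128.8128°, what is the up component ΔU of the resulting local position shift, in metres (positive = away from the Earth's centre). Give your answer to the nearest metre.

At φ = 40.0802°, λ = -128.8128°: sin φ = 0.643859, cos φ = 0.765144, sin λ = -0.779198, cos λ = -0.626778.
ΔU = cos φ cos λ·ΔX + cos φ sin λ·ΔY + sin φ·ΔZ = (0.765144)(-0.626778)(-403.9) + (0.765144)(-0.779198)(-165.8) + (0.643859)(568.7) = 658.71 m.

ΔU = 659 m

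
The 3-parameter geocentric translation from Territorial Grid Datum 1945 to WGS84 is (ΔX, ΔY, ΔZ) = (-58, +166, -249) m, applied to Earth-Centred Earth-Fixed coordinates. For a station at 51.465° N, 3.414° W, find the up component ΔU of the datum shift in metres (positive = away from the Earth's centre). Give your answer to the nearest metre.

The local up (radial) axis is (cos φ cos λ, cos φ sin λ, sin φ), giving ΔU = -36.069 − 6.158 − 194.775 = -237.00 m.

ΔU = -237 m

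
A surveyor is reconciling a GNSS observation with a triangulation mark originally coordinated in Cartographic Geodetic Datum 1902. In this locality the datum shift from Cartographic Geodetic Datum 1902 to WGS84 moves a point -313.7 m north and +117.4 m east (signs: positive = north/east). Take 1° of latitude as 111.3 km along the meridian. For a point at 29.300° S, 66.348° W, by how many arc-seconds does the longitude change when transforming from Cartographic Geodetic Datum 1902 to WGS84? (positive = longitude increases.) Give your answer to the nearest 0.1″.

At latitude -29.300°, cos φ = 0.872069.
1° of longitude at this latitude = 111.3 × cos φ = 97.06 km, so Δλ = 117.4 / 97061.3 = 0.0012095° = 4.354″.

Δλ = 4.4″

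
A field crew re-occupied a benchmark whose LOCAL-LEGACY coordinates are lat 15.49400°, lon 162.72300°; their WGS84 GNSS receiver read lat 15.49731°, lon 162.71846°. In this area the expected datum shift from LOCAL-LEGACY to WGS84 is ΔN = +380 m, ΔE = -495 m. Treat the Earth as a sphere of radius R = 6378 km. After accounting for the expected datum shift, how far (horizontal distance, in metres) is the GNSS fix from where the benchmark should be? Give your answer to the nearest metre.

Observed coordinate differences: Δφ = +0.00331°, Δλ = -0.00454°.
Converting to metres (1° lat = 111317 m, cos φ = 0.963658): observed ΔN = 368.5 m, observed ΔE = -487.0 m.
Subtracting the expected shift leaves a residual of 368.5 − (380) = -11.5 m north and -487.0 − (-495) = 8.0 m east.
Residual distance = √((-11.5)² + 8.0²) = 14.0 m.

14 m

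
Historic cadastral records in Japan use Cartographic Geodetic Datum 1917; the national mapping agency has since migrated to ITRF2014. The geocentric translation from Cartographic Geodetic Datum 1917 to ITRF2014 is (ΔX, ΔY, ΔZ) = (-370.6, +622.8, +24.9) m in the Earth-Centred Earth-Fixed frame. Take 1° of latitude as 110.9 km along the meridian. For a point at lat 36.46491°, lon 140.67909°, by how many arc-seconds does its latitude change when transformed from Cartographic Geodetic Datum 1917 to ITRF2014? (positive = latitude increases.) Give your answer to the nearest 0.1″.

Δφ = -12.5″

sin φ = 0.594330, cos φ = 0.804221, sin λ = 0.633663, cos λ = -0.773609.
North component: ΔN = −sin φ cos λ·ΔX − sin φ sin λ·ΔY + cos φ·ΔZ = −(0.594330)(-0.773609)(-370.6) − (0.594330)(0.633663)(622.8) + (0.804221)(24.9) = -384.92 m.
1° of latitude spans 110900 m, so Δφ = -384.92 / 110900 × 3600 = -12.495″.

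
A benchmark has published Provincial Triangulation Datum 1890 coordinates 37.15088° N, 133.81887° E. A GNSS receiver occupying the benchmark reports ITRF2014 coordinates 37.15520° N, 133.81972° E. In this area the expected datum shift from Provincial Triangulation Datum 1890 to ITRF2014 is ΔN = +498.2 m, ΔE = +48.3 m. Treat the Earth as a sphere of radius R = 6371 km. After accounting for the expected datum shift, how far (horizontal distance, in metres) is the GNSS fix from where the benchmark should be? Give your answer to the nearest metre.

Observed coordinate differences: Δφ = +0.00432°, Δλ = +0.00085°.
Converting to metres (1° lat = 111195 m, cos φ = 0.797048): observed ΔN = 480.4 m, observed ΔE = 75.3 m.
Subtracting the expected shift leaves a residual of 480.4 − (498.2) = -17.8 m north and 75.3 − (48.3) = 27.0 m east.
Residual distance = √((-17.8)² + 27.0²) = 32.4 m.

32 m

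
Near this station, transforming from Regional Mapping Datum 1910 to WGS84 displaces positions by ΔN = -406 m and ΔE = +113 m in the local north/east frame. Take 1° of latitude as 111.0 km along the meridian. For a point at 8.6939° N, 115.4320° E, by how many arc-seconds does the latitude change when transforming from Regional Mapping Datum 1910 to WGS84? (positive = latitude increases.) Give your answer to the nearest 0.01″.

1° of latitude = 111.0 km, so Δφ = -406.0 / 111000 = -0.0036577° = -13.168″.

Δφ = -13.17″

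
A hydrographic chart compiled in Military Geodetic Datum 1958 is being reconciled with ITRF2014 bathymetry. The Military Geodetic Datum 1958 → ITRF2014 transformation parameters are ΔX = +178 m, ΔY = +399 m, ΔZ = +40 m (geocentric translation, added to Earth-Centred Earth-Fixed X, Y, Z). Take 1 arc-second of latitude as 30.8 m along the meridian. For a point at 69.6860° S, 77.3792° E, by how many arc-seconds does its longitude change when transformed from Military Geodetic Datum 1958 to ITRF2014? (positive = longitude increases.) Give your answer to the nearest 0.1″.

sin φ = -0.937804, cos φ = 0.347165, sin λ = 0.975838, cos λ = 0.218498.
East component: ΔE = −sin λ·ΔX + cos λ·ΔY = −(0.975838)(178) + (0.218498)(399) = -86.52 m.
1° of latitude spans 3600 × 30.80 = 110880 m; at latitude φ, 1° of longitude spans that × cos φ = 38493.6 m, so Δλ = -86.52 / 38493.6 × 3600 = -8.091″.

Δλ = -8.1″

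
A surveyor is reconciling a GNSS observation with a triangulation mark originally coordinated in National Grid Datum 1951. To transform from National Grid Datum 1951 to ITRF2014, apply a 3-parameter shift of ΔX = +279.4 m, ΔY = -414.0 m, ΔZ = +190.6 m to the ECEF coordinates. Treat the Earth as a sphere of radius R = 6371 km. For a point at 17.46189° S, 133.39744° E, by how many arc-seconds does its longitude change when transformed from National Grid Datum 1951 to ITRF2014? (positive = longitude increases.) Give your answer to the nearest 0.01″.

Δλ = 2.76″

sin φ = -0.300071, cos φ = 0.953917, sin λ = 0.726605, cos λ = -0.687055.
East component: ΔE = −sin λ·ΔX + cos λ·ΔY = −(0.726605)(279.4) + (-0.687055)(-414.0) = 81.43 m.
1° of latitude spans πR/180 = 111195 m; at latitude φ, 1° of longitude spans that × cos φ = 106070.7 m, so Δλ = 81.43 / 106070.7 × 3600 = 2.764″.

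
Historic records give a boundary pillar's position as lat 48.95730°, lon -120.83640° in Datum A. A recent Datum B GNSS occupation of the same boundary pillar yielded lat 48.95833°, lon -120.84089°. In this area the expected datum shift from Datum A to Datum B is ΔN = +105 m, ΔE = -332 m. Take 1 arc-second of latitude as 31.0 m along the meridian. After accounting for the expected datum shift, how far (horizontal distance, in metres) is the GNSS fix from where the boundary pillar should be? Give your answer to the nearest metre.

Observed coordinate differences: Δφ = +0.00103°, Δλ = -0.00449°.
Converting to metres (1° lat = 111600 m, cos φ = 0.656621): observed ΔN = 114.9 m, observed ΔE = -329.0 m.
Subtracting the expected shift leaves a residual of 114.9 − (105) = 9.9 m north and -329.0 − (-332) = 3.0 m east.
Residual distance = √(9.9² + 3.0²) = 10.4 m.

10 m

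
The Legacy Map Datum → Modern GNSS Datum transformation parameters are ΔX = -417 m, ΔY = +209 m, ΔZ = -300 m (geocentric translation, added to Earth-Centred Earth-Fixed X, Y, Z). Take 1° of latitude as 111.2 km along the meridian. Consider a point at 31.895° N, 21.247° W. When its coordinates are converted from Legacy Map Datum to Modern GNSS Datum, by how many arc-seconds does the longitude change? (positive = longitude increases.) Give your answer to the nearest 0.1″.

sin φ = 0.528364, cos φ = 0.849018, sin λ = -0.362389, cos λ = 0.932027.
East component: ΔE = −sin λ·ΔX + cos λ·ΔY = −(-0.362389)(-417) + (0.932027)(209) = 43.68 m.
1° of latitude spans 111200 m; at latitude φ, 1° of longitude spans that × cos φ = 94410.8 m, so Δλ = 43.68 / 94410.8 × 3600 = 1.665″.

Δλ = 1.7″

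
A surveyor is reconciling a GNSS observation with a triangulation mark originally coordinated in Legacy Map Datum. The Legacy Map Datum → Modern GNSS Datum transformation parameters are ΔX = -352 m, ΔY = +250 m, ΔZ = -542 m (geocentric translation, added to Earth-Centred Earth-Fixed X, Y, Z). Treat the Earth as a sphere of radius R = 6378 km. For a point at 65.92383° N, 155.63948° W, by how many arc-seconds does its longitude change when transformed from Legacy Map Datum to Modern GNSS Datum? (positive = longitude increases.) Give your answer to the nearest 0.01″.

sin φ = 0.913004, cos φ = 0.407951, sin λ = -0.412477, cos λ = -0.910968.
East component: ΔE = −sin λ·ΔX + cos λ·ΔY = −(-0.412477)(-352) + (-0.910968)(250) = -372.93 m.
1° of latitude spans πR/180 = 111317 m; at latitude φ, 1° of longitude spans that × cos φ = 45411.9 m, so Δλ = -372.93 / 45411.9 × 3600 = -29.564″.

Δλ = -29.56″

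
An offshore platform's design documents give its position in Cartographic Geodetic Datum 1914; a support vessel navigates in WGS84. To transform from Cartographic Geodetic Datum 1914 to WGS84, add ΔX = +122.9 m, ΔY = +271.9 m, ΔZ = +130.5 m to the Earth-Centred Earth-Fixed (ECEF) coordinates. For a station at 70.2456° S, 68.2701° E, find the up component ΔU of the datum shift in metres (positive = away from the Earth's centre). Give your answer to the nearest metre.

At φ = -70.2456°, λ = 68.2701°: sin φ = -0.941150, cos φ = 0.337989, sin λ = 0.928939, cos λ = 0.370232.
ΔU = cos φ cos λ·ΔX + cos φ sin λ·ΔY + sin φ·ΔZ = (0.337989)(0.370232)(122.9) + (0.337989)(0.928939)(271.9) + (-0.941150)(130.5) = -22.07 m.

ΔU = -22 m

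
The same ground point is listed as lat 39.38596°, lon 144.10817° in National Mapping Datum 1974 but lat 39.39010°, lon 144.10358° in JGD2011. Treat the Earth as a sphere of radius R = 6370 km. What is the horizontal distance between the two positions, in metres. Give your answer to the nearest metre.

606 m

Δφ = 39.39010° − 39.38596° = +0.00414°; Δλ = 144.10358° − 144.10817° = -0.00459°.
1° along a meridian = πR/180 = 111177 m.
ΔN = Δφ × 111177 = 460.3 m; ΔE = Δλ × 111177 × cos(39.38596°) = -0.00459 × 111177 × 0.772889 = -394.4 m.
Distance = √(ΔE² + ΔN²) = √((-394.4)² + 460.3²) = 606.1 m.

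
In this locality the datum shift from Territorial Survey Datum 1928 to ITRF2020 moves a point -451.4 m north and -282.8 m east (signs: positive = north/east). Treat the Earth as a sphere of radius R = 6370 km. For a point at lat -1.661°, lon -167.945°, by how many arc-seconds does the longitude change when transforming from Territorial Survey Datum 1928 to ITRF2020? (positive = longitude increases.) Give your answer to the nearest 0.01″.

At latitude -1.661°, cos φ = 0.999580.
One radian of longitude at latitude φ spans R cos φ, so Δλ = ΔE / (R cos φ) = -282.8 / (6370000 × 0.999580) = -4.4414e-05 rad = -9.161″.

Δλ = -9.16″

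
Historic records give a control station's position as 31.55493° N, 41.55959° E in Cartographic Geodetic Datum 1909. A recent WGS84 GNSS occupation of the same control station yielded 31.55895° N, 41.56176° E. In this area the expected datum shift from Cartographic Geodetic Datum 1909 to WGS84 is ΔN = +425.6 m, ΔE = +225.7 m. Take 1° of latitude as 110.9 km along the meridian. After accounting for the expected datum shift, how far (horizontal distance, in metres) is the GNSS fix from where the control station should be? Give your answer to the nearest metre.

Observed coordinate differences: Δφ = +0.00402°, Δλ = +0.00217°.
Converting to metres (1° lat = 110900 m, cos φ = 0.852139): observed ΔN = 445.8 m, observed ΔE = 205.1 m.
Subtracting the expected shift leaves a residual of 445.8 − (425.6) = 20.2 m north and 205.1 − (225.7) = -20.6 m east.
Residual distance = √(20.2² + (-20.6)²) = 28.9 m.

29 m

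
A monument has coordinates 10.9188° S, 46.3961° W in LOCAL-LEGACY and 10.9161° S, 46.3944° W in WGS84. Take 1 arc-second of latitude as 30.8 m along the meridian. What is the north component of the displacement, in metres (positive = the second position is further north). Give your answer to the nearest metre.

Δφ = -10.9161° − -10.9188° = +0.0027°; Δλ = -46.3944° − -46.3961° = +0.0017°.
1° of latitude = 3600 × 30.80 = 110880 m.
ΔN = Δφ × 110880 = 299.4 m; ΔE = Δλ × 110880 × cos(-10.9188°) = +0.0017 × 110880 × 0.981897 = 185.1 m.

ΔN = 299 m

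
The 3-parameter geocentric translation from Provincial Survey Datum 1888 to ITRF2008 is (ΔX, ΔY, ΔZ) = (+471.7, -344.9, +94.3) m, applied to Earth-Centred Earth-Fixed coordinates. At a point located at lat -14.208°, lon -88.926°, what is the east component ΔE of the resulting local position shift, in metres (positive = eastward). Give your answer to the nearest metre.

The local east axis at (φ, λ) is (−sin λ, cos λ, 0), so ΔE = −sin(-88.926°)·471.7 + cos(-88.926°)·(-344.9) = 465.15 m.

ΔE = 465 m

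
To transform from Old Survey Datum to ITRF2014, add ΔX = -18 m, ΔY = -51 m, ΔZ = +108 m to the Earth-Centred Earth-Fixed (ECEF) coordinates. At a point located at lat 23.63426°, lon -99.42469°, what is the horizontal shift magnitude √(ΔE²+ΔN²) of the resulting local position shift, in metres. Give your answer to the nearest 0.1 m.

78.2 m

The local east axis at (φ, λ) is (−sin λ, cos λ, 0), so ΔE = −sin(-99.42469°)·(-18) + cos(-99.42469°)·(-51) = -9.41 m.
The local north axis is (−sin φ cos λ, −sin φ sin λ, cos φ), giving ΔN = -1.182 − 20.170 + 98.941 = 77.59 m.
Horizontal magnitude = √(ΔE² + ΔN²) = √((-9.41)² + 77.59²) = 78.16 m.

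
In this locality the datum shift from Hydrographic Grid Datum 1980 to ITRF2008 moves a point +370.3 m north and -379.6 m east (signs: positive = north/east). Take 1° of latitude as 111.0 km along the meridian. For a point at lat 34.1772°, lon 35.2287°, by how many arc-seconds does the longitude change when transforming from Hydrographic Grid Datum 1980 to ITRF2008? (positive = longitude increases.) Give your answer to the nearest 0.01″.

Δλ = -14.88″

At latitude 34.1772°, cos φ = 0.827304.
1° of longitude at this latitude = 111.0 × cos φ = 91.83 km, so Δλ = -379.6 / 91830.8 = -0.0041337° = -14.881″.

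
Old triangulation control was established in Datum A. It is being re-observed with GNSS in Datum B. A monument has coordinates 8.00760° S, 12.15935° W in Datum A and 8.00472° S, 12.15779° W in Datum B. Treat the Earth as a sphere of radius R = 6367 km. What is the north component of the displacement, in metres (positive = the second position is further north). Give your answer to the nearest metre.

Δφ = -8.00472° − -8.00760° = +0.00288°; Δλ = -12.15779° − -12.15935° = +0.00156°.
1° along a meridian = πR/180 = 111125 m.
ΔN = Δφ × 111125 = 320.0 m; ΔE = Δλ × 111125 × cos(-8.00760°) = +0.00156 × 111125 × 0.990250 = 171.7 m.

ΔN = 320 m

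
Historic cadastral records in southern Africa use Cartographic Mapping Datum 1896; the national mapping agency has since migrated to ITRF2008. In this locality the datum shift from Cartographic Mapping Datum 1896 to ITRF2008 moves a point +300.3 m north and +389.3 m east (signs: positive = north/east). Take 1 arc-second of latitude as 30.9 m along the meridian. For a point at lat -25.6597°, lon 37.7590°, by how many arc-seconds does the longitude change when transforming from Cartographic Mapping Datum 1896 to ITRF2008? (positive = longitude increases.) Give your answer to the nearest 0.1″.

Δλ = 14.0″

At latitude -25.6597°, cos φ = 0.901382.
1″ of longitude at this latitude = 30.90 × cos φ = 27.8527 m, so Δλ = 389.3 / 27.8527 = 13.977″.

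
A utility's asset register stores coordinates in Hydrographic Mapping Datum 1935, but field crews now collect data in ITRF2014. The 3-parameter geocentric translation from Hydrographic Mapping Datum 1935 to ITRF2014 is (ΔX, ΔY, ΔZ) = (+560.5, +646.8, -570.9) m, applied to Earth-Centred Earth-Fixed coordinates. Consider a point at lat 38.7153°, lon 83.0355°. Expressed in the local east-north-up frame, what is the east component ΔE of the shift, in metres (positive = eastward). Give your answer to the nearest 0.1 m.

ΔE = -477.9 m

The local east axis at (φ, λ) is (−sin λ, cos λ, 0), so ΔE = −sin(83.0355°)·560.5 + cos(83.0355°)·646.8 = -477.94 m.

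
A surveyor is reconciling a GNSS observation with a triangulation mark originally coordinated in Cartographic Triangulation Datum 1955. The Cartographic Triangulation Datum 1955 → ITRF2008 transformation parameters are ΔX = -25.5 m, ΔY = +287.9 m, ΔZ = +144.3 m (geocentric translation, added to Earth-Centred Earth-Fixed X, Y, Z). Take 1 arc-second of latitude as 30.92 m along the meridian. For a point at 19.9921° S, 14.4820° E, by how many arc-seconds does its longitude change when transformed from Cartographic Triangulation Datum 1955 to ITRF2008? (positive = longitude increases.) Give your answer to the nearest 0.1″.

Δλ = 9.8″

sin φ = -0.341891, cos φ = 0.939740, sin λ = 0.250076, cos λ = 0.968226.
East component: ΔE = −sin λ·ΔX + cos λ·ΔY = −(0.250076)(-25.5) + (0.968226)(287.9) = 285.13 m.
1° of latitude spans 3600 × 30.92 = 111312 m; at latitude φ, 1° of longitude spans that × cos φ = 104604.3 m, so Δλ = 285.13 / 104604.3 × 3600 = 9.813″.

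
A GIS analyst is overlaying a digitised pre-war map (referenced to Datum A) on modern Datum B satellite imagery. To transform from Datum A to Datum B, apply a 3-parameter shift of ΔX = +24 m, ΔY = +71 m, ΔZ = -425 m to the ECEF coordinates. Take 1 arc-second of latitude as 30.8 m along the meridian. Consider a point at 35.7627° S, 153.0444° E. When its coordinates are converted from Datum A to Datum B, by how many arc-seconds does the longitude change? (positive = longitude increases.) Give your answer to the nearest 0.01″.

Δλ = -2.97″

sin φ = -0.584430, cos φ = 0.811444, sin λ = 0.453300, cos λ = -0.891358.
East component: ΔE = −sin λ·ΔX + cos λ·ΔY = −(0.453300)(24) + (-0.891358)(71) = -74.17 m.
1° of latitude spans 3600 × 30.80 = 110880 m; at latitude φ, 1° of longitude spans that × cos φ = 89973.0 m, so Δλ = -74.17 / 89973.0 × 3600 = -2.968″.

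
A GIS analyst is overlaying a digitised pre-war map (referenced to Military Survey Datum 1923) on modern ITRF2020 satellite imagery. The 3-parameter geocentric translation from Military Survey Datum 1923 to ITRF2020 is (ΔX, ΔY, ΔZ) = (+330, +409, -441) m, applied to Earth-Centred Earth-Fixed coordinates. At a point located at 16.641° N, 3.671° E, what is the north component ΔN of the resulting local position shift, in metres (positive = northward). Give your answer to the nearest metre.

At φ = 16.641°, λ = 3.671°: sin φ = 0.286374, cos φ = 0.958118, sin λ = 0.064027, cos λ = 0.997948.
ΔN = −sin φ cos λ·ΔX − sin φ sin λ·ΔY + cos φ·ΔZ = −(0.286374)(0.997948)(330) − (0.286374)(0.064027)(409) + (0.958118)(-441) = -524.34 m.

ΔN = -524 m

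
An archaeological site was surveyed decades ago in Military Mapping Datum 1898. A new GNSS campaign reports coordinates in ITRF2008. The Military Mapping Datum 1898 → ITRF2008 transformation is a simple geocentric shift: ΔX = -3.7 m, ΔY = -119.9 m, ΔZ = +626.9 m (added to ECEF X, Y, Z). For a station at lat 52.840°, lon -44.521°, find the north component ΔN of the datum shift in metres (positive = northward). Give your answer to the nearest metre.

At φ = 52.840°, λ = -44.521°: sin φ = 0.796952, cos φ = 0.604043, sin λ = -0.701171, cos λ = 0.712994.
ΔN = −sin φ cos λ·ΔX − sin φ sin λ·ΔY + cos φ·ΔZ = −(0.796952)(0.712994)(-3.7) − (0.796952)(-0.701171)(-119.9) + (0.604043)(626.9) = 313.78 m.

ΔN = 314 m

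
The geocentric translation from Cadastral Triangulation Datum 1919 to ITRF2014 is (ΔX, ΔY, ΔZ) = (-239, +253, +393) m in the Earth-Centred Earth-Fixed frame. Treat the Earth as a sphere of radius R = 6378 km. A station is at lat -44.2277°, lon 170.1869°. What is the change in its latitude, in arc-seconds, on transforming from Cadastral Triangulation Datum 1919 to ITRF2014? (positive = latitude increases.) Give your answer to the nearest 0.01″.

Δφ = 15.39″

sin φ = -0.697512, cos φ = 0.716573, sin λ = 0.170435, cos λ = -0.985369.
North component: ΔN = −sin φ cos λ·ΔX − sin φ sin λ·ΔY + cos φ·ΔZ = −(-0.697512)(-0.985369)(-239) − (-0.697512)(0.170435)(253) + (0.716573)(393) = 475.96 m.
1° of latitude spans πR/180 = 111317 m, so Δφ = 475.96 / 111317 × 3600 = 15.392″.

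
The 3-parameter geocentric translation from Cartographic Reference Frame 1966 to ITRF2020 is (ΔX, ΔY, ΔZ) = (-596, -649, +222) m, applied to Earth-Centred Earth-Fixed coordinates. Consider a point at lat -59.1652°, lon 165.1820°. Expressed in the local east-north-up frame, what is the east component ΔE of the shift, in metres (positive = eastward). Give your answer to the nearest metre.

ΔE = 780 m

At φ = -59.1652°, λ = 165.1820°: sin φ = -0.858649, cos φ = 0.512564, sin λ = 0.255749, cos λ = -0.966743.
ΔE = −sin λ·ΔX + cos λ·ΔY = −(0.255749)·(-596) + (-0.966743)·(-649) = 779.84 m.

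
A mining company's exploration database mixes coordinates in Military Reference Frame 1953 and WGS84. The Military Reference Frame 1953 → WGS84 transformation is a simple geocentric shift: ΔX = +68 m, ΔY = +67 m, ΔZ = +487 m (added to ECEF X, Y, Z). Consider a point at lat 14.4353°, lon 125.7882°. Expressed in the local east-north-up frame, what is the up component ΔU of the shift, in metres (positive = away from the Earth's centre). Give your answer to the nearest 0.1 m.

The local up (radial) axis is (cos φ cos λ, cos φ sin λ, sin φ), giving ΔU = -38.510 + 52.634 + 121.403 = 135.53 m.

ΔU = 135.5 m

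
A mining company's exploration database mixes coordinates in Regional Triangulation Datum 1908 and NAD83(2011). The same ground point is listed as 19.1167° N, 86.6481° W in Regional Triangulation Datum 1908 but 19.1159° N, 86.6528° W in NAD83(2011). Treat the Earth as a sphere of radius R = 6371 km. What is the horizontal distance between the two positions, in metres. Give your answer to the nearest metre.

Δφ = 19.1159° − 19.1167° = -0.0008°; Δλ = -86.6528° − -86.6481° = -0.0047°.
1° along a meridian = πR/180 = 111195 m.
ΔN = Δφ × 111195 = -89.0 m; ΔE = Δλ × 111195 × cos(19.1167°) = -0.0047 × 111195 × 0.944853 = -493.8 m.
Distance = √(ΔE² + ΔN²) = √((-493.8)² + (-89.0)²) = 501.7 m.

502 m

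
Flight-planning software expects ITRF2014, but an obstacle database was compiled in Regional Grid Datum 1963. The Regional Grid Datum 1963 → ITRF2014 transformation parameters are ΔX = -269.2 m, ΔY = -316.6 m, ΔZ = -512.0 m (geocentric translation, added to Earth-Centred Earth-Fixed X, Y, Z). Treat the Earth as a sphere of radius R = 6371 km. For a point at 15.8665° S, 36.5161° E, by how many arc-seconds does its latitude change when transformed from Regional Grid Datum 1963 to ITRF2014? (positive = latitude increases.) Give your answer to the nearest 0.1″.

Δφ = -19.5″

sin φ = -0.273397, cos φ = 0.961901, sin λ = 0.595049, cos λ = 0.803690.
North component: ΔN = −sin φ cos λ·ΔX − sin φ sin λ·ΔY + cos φ·ΔZ = −(-0.273397)(0.803690)(-269.2) − (-0.273397)(0.595049)(-316.6) + (0.961901)(-512.0) = -603.15 m.
1° of latitude spans πR/180 = 111195 m, so Δφ = -603.15 / 111195 × 3600 = -19.527″.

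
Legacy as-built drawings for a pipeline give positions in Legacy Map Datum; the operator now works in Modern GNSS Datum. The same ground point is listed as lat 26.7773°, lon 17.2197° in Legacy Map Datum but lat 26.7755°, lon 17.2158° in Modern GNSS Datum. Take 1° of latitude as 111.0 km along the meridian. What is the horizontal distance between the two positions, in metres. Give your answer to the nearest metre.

Δφ = 26.7755° − 26.7773° = -0.0018°; Δλ = 17.2158° − 17.2197° = -0.0039°.
ΔN = Δφ × 111000 = -199.8 m; ΔE = Δλ × 111000 × cos(26.7773°) = -0.0039 × 111000 × 0.892764 = -386.5 m.
Distance = √(ΔE² + ΔN²) = √((-386.5)² + (-199.8)²) = 435.1 m.

435 m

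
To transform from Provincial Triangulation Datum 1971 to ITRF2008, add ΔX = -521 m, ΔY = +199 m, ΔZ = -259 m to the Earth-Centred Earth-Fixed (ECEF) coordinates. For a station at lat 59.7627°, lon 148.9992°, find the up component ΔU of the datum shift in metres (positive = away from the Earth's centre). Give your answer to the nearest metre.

At φ = 59.7627°, λ = 148.9992°: sin φ = 0.863947, cos φ = 0.503582, sin λ = 0.515050, cos λ = -0.857160.
ΔU = cos φ cos λ·ΔX + cos φ sin λ·ΔY + sin φ·ΔZ = (0.503582)(-0.857160)(-521) + (0.503582)(0.515050)(199) + (0.863947)(-259) = 52.74 m.

ΔU = 53 m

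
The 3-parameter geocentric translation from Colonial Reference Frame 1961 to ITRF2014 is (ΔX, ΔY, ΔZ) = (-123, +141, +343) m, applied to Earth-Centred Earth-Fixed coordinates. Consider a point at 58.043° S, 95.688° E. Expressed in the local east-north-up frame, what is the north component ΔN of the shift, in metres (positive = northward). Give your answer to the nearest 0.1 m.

The local north axis is (−sin φ cos λ, −sin φ sin λ, cos φ), giving ΔN = 10.343 + 119.042 + 181.544 = 310.93 m.

ΔN = 310.9 m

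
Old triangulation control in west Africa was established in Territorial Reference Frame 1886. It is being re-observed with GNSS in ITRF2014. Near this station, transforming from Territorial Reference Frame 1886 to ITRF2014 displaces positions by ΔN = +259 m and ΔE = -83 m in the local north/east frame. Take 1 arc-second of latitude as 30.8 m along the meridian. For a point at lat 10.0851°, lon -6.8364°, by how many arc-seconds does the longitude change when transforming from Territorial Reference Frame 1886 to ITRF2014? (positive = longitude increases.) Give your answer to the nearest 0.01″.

At latitude 10.0851°, cos φ = 0.984549.
1″ of longitude at this latitude = 30.80 × cos φ = 30.3241 m, so Δλ = -83.0 / 30.3241 = -2.737″.

Δλ = -2.74″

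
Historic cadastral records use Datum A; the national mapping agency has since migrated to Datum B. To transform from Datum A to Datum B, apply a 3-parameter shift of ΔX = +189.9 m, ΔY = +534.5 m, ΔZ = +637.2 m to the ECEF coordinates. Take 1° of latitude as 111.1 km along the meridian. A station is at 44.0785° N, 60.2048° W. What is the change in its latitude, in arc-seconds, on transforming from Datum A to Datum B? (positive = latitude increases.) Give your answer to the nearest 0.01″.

Δφ = 23.16″

sin φ = 0.695643, cos φ = 0.718387, sin λ = -0.867807, cos λ = 0.496901.
North component: ΔN = −sin φ cos λ·ΔX − sin φ sin λ·ΔY + cos φ·ΔZ = −(0.695643)(0.496901)(189.9) − (0.695643)(-0.867807)(534.5) + (0.718387)(637.2) = 714.78 m.
1° of latitude spans 111100 m, so Δφ = 714.78 / 111100 × 3600 = 23.161″.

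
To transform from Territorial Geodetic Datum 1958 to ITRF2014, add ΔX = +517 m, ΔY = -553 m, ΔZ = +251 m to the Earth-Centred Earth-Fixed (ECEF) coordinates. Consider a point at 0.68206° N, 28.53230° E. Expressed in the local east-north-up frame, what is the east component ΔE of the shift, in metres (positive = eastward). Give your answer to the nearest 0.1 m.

At φ = 0.68206°, λ = 28.53230°: sin φ = 0.011904, cos φ = 0.999929, sin λ = 0.477654, cos λ = 0.878548.
ΔE = −sin λ·ΔX + cos λ·ΔY = −(0.477654)·(517) + (0.878548)·(-553) = -732.78 m.

ΔE = -732.8 m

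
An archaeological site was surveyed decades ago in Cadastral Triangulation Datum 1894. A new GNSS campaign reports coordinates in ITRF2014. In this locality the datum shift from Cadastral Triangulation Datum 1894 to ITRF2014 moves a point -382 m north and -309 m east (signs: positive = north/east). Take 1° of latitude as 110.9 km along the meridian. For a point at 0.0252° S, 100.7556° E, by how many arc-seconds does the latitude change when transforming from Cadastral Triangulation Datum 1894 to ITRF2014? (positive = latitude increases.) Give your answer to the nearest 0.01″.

1° of latitude = 110.9 km, so Δφ = -382.0 / 110900 = -0.0034445° = -12.400″.

Δφ = -12.40″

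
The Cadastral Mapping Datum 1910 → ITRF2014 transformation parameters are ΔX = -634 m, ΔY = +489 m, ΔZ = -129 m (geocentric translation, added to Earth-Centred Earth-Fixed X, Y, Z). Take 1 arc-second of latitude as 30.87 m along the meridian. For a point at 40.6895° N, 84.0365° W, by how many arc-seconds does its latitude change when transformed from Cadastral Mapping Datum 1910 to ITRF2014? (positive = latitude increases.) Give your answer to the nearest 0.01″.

Δφ = 8.49″

sin φ = 0.651959, cos φ = 0.758254, sin λ = -0.994588, cos λ = 0.103895.
North component: ΔN = −sin φ cos λ·ΔX − sin φ sin λ·ΔY + cos φ·ΔZ = −(0.651959)(0.103895)(-634) − (0.651959)(-0.994588)(489) + (0.758254)(-129) = 262.21 m.
1° of latitude spans 3600 × 30.87 = 111132 m, so Δφ = 262.21 / 111132 × 3600 = 8.494″.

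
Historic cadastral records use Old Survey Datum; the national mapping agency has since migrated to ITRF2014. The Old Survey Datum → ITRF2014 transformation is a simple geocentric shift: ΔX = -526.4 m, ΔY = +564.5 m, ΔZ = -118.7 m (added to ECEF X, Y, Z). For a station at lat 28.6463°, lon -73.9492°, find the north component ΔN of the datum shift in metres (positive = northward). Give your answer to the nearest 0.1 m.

The local north axis is (−sin φ cos λ, −sin φ sin λ, cos φ), giving ΔN = 69.774 + 260.072 − 104.171 = 225.68 m.

ΔN = 225.7 m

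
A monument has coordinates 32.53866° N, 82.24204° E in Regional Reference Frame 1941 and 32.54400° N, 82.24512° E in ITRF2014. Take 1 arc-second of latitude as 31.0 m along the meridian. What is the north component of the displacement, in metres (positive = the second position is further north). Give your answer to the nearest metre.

Δφ = 32.54400° − 32.53866° = +0.00534°; Δλ = 82.24512° − 82.24204° = +0.00308°.
1° of latitude = 3600 × 31.00 = 111600 m.
ΔN = Δφ × 111600 = 595.9 m; ΔE = Δλ × 111600 × cos(32.53866°) = +0.00308 × 111600 × 0.843029 = 289.8 m.

ΔN = 596 m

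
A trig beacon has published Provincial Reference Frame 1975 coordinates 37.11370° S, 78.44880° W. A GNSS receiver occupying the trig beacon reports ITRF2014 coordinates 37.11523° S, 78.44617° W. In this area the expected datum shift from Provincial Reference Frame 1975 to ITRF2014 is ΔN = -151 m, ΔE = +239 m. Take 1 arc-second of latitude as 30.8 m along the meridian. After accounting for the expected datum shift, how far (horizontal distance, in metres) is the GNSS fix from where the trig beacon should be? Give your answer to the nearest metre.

Observed coordinate differences: Δφ = -0.00153°, Δλ = +0.00263°.
Converting to metres (1° lat = 110880 m, cos φ = 0.797440): observed ΔN = -169.6 m, observed ΔE = 232.5 m.
Subtracting the expected shift leaves a residual of -169.6 − (-151) = -18.6 m north and 232.5 − (239) = -6.5 m east.
Residual distance = √((-18.6)² + (-6.5)²) = 19.7 m.

20 m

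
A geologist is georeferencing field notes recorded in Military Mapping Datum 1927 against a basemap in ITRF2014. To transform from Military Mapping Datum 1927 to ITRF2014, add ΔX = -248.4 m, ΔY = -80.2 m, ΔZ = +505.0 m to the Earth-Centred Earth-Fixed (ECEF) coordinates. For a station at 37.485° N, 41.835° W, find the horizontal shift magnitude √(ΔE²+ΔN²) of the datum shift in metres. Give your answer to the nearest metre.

531 m

The local east axis at (φ, λ) is (−sin λ, cos λ, 0), so ΔE = −sin(-41.835°)·(-248.4) + cos(-41.835°)·(-80.2) = -225.43 m.
The local north axis is (−sin φ cos λ, −sin φ sin λ, cos φ), giving ΔN = 112.628 − 32.553 + 400.724 = 480.80 m.
Horizontal magnitude = √(ΔE² + ΔN²) = √((-225.43)² + 480.80²) = 531.03 m.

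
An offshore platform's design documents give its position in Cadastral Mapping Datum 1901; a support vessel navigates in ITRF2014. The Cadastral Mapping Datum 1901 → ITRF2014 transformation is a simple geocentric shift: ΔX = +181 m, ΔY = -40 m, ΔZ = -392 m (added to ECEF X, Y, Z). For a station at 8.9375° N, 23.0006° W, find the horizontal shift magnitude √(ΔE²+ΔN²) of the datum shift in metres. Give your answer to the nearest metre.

The local east axis at (φ, λ) is (−sin λ, cos λ, 0), so ΔE = −sin(-23.0006°)·181 + cos(-23.0006°)·(-40) = 33.90 m.
The local north axis is (−sin φ cos λ, −sin φ sin λ, cos φ), giving ΔN = -25.884 − 2.428 − 387.240 = -415.55 m.
Horizontal magnitude = √(ΔE² + ΔN²) = √(33.90² + (-415.55)²) = 416.93 m.

417 m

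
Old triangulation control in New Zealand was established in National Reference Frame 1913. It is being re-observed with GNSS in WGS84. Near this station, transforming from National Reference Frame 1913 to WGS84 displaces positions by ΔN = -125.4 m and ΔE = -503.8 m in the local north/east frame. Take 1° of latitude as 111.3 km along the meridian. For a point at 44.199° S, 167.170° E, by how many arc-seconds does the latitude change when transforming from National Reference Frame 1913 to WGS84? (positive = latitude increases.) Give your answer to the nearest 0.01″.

Δφ = -4.06″

1° of latitude = 111.3 km, so Δφ = -125.4 / 111300 = -0.0011267° = -4.056″.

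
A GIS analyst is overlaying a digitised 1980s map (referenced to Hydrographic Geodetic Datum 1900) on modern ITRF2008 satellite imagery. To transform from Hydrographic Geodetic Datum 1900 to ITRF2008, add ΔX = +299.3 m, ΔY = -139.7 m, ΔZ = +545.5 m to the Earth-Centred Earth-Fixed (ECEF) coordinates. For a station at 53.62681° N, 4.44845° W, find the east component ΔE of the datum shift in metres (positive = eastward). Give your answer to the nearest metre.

ΔE = -116 m

The local east axis at (φ, λ) is (−sin λ, cos λ, 0), so ΔE = −sin(-4.44845°)·299.3 + cos(-4.44845°)·(-139.7) = -116.06 m.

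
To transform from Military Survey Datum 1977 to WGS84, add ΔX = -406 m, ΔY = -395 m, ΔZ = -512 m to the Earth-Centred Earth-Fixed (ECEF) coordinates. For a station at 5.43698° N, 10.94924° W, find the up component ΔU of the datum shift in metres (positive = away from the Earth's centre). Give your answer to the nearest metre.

At φ = 5.43698°, λ = -10.94924°: sin φ = 0.094751, cos φ = 0.995501, sin λ = -0.189939, cos λ = 0.981796.
ΔU = cos φ cos λ·ΔX + cos φ sin λ·ΔY + sin φ·ΔZ = (0.995501)(0.981796)(-406) + (0.995501)(-0.189939)(-395) + (0.094751)(-512) = -370.64 m.

ΔU = -371 m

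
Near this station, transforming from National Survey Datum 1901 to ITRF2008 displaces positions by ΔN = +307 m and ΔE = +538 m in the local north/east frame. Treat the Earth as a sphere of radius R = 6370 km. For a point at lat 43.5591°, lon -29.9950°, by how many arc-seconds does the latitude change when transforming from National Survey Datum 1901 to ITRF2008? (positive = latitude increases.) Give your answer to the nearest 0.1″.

Δφ = 9.9″

On a sphere of radius R, 1 rad of latitude = R, so Δφ = ΔN / R = 307.0 / 6370000 = 4.8195e-05 rad = 9.941″.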